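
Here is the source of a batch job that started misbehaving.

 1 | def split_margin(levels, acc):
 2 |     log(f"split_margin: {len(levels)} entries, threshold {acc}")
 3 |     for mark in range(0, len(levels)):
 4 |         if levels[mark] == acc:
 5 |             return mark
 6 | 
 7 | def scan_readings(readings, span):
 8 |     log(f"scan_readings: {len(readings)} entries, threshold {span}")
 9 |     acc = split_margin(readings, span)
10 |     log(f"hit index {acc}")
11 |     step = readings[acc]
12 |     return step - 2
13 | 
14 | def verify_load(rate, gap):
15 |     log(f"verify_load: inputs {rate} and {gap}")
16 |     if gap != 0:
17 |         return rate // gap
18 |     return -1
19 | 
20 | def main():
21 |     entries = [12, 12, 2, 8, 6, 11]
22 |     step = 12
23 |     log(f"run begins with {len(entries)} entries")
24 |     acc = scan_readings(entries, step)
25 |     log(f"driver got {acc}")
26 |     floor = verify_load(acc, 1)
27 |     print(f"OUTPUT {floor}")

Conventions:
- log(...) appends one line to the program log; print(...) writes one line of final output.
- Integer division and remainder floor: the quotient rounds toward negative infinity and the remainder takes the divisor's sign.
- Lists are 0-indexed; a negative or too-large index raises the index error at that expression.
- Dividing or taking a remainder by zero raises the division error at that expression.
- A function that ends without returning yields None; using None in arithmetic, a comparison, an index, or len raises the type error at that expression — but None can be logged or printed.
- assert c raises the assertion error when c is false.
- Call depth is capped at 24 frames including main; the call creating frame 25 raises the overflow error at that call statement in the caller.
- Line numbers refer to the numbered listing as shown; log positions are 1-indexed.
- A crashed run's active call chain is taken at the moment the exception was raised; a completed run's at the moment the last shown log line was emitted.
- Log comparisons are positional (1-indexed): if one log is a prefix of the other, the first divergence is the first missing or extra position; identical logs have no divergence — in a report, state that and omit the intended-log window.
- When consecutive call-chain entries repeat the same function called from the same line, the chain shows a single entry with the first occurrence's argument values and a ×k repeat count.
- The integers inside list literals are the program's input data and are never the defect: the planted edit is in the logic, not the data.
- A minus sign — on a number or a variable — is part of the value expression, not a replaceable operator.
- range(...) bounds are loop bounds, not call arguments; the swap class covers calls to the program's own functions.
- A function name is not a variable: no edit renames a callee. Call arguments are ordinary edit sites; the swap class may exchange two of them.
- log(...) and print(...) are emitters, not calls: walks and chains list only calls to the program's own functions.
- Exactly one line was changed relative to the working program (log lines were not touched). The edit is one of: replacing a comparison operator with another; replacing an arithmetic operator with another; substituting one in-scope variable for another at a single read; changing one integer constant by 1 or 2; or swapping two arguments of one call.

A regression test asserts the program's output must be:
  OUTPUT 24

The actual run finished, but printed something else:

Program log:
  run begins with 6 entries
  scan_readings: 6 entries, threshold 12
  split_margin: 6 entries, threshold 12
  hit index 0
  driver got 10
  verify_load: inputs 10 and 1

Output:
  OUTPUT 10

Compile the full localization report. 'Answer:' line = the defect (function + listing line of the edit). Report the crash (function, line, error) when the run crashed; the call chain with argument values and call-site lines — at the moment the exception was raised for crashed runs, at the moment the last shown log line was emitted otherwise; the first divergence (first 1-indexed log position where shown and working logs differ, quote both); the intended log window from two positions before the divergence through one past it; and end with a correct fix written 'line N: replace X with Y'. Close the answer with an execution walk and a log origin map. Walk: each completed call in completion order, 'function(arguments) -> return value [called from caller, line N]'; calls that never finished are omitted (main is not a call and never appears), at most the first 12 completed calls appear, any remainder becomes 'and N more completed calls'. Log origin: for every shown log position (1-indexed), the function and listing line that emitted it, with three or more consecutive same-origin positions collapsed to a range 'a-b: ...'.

Answer: the defect is in scan_readings at line 12.
Key observation: The log first diverges at position 5: the faulty run prints 'driver got 10' where the working version prints 'driver got 24'.
Call chain: main -> verify_load(10, 1) (called at line 26).
First divergence: position 5; shown 'driver got 10' vs intended 'driver got 24'.
Intended log window:
  3: split_margin: 6 entries, threshold 12
  4: hit index 0
  5: driver got 24
  6: verify_load: inputs 24 and 1
Execution walk:
  split_margin([12, 12, 2, 8, 6, 11], 12) -> 0  [called from scan_readings, line 9]
  scan_readings([12, 12, 2, 8, 6, 11], 12) -> 10  [called from main, line 24]
  verify_load(10, 1) -> 10  [called from main, line 26]
Log line origins:
  1: emitted by main (line 23)
  2: emitted by scan_readings (line 8)
  3: emitted by split_margin (line 2)
  4: emitted by scan_readings (line 10)
  5: emitted by main (line 25)
  6: emitted by verify_load (line 15)
A correct fix: line 12: replace `-` with `*`.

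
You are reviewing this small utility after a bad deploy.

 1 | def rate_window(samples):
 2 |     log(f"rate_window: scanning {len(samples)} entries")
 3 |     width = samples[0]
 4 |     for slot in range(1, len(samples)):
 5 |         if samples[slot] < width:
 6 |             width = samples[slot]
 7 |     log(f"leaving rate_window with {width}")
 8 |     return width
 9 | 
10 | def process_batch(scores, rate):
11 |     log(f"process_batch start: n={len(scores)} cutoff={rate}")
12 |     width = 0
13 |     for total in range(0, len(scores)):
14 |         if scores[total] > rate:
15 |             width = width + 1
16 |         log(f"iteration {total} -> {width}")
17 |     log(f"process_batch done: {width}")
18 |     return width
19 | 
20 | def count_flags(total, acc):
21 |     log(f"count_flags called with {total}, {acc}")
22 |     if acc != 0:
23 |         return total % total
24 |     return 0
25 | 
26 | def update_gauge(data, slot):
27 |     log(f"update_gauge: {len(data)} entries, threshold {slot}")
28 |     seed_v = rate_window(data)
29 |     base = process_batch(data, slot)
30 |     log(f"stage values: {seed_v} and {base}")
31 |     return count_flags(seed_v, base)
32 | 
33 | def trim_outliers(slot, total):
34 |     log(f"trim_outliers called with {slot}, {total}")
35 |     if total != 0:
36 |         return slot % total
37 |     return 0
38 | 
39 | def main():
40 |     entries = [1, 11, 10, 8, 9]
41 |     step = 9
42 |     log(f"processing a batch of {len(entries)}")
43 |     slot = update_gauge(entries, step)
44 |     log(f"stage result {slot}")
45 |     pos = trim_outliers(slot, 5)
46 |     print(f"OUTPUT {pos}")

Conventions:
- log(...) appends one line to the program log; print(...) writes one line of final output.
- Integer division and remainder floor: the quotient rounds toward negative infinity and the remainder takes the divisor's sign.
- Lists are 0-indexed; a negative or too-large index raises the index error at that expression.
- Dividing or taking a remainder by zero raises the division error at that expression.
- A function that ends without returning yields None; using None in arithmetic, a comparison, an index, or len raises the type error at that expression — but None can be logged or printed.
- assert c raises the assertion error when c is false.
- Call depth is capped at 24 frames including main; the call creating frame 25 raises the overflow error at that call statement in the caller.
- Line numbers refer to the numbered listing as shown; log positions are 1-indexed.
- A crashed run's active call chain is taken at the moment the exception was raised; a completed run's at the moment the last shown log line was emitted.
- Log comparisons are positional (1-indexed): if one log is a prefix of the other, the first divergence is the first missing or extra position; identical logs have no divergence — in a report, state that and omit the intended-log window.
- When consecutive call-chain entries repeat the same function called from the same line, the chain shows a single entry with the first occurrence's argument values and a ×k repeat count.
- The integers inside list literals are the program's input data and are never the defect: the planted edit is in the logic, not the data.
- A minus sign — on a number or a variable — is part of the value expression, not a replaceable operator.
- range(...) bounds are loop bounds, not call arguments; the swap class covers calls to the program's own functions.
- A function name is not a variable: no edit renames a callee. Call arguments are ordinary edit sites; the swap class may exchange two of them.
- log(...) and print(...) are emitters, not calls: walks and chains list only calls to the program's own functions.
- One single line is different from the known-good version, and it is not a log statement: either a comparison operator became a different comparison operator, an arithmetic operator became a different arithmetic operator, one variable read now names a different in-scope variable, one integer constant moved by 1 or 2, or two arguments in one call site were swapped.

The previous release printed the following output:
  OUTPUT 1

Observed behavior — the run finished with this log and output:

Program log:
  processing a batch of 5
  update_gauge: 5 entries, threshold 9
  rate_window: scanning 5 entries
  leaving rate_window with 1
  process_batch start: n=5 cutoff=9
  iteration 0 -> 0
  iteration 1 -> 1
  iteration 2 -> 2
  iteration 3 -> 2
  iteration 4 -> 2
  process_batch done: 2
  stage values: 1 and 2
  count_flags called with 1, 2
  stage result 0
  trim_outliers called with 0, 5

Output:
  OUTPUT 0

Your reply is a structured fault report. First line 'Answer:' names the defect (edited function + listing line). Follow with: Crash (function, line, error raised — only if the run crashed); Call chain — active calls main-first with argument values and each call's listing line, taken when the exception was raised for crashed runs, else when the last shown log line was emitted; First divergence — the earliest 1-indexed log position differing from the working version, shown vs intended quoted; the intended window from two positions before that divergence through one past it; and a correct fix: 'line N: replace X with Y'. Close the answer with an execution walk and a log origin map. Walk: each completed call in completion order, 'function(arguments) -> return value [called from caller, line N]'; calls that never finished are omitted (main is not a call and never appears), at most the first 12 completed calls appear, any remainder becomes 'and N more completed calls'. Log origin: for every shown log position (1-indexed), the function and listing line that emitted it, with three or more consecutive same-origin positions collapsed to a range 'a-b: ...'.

Answer: the defect is in count_flags at line 23.
Core observation: At log position 14 the runs split — shown 'stage result 0', but the working version logs 'stage result 1'.
Call chain: main -> trim_outliers(0, 5) (called at line 45).
First divergence: position 14; shown 'stage result 0' vs intended 'stage result 1'.
Intended log window:
  12: stage values: 1 and 2
  13: count_flags called with 1, 2
  14: stage result 1
  15: trim_outliers called with 1, 5
Execution walk:
  rate_window([1, 11, 10, 8, 9]) -> 1  [called from update_gauge, line 28]
  process_batch([1, 11, 10, 8, 9], 9) -> 2  [called from update_gauge, line 29]
  count_flags(1, 2) -> 0  [called from update_gauge, line 31]
  update_gauge([1, 11, 10, 8, 9], 9) -> 0  [called from main, line 43]
  trim_outliers(0, 5) -> 0  [called from main, line 45]
Log origins:
  1: from main, line 42
  2: from update_gauge, line 27
  3: from rate_window, line 2
  4: from rate_window, line 7
  5: from process_batch, line 11
  6-10: from process_batch, line 16
  11: from process_batch, line 17
  12: from update_gauge, line 30
  13: from count_flags, line 21
  14: from main, line 44
  15: from trim_outliers, line 34
A correct fix: line 23: replace `total % total` with `total % acc`.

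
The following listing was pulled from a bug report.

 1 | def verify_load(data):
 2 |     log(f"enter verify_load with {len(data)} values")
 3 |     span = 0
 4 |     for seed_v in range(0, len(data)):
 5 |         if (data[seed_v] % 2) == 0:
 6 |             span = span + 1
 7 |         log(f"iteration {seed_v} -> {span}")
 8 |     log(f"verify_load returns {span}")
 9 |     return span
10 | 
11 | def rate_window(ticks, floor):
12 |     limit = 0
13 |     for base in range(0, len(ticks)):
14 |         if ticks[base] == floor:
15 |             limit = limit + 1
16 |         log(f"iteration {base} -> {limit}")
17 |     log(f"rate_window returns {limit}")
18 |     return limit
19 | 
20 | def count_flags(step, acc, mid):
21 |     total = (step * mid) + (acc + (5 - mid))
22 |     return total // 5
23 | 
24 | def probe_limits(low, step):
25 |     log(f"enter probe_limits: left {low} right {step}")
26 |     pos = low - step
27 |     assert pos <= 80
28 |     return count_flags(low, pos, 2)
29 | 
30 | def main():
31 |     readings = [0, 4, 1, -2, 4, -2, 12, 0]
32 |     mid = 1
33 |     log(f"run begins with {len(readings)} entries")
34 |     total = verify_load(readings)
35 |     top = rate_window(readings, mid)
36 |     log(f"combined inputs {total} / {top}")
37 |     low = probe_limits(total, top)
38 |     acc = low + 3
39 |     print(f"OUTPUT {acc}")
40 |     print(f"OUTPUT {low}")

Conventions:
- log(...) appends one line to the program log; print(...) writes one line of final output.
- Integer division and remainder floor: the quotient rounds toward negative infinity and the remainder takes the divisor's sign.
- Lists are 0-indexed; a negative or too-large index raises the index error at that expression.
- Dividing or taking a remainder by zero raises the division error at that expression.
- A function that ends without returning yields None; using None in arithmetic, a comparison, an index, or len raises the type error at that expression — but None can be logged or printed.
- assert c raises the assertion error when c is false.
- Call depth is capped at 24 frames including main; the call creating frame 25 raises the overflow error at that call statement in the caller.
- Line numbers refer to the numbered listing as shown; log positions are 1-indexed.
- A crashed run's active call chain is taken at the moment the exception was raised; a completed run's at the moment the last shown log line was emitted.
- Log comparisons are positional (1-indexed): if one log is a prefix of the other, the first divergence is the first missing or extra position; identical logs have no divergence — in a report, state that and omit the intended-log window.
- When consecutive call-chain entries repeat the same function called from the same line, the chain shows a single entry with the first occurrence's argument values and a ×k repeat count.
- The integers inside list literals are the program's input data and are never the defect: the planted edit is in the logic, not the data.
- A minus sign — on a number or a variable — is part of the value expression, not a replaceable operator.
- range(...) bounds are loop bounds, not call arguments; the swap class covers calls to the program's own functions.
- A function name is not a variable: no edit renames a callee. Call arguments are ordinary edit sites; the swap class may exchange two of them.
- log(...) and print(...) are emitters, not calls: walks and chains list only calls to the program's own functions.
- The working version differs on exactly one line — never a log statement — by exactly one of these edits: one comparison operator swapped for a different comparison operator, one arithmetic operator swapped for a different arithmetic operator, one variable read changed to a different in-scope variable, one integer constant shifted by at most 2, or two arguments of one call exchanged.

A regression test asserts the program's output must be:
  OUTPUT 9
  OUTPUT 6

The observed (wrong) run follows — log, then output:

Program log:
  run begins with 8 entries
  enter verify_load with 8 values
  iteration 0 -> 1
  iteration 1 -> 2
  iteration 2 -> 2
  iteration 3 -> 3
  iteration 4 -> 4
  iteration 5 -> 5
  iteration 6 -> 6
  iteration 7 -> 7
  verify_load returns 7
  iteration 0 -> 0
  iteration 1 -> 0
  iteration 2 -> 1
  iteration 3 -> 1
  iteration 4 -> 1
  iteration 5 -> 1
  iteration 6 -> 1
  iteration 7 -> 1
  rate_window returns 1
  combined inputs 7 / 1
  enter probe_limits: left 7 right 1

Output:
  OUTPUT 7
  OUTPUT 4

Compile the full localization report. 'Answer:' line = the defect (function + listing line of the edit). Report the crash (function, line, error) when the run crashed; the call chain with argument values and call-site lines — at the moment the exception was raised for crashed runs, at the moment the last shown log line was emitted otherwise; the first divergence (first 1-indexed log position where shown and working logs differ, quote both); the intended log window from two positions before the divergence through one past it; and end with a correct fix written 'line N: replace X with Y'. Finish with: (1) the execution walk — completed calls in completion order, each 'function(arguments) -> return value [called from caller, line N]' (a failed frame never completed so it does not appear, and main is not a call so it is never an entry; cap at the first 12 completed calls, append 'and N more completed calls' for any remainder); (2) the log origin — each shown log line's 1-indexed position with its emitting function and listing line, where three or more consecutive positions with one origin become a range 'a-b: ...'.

Answer: the defect is in count_flags at line 21.
Key observation: Nothing in the log betrays the bug — only the output does.
Call chain: main -> probe_limits(7, 1) (called at line 37).
First divergence: none (the log streams are identical).
Execution walk:
  verify_load([0, 4, 1, -2, 4, -2, 12, 0]) -> 7  [called from main, line 34]
  rate_window([0, 4, 1, -2, 4, -2, 12, 0], 1) -> 1  [called from main, line 35]
  count_flags(7, 6, 2) -> 4  [called from probe_limits, line 28]
  probe_limits(7, 1) -> 4  [called from main, line 37]
Log origins:
  1: emitted by main (line 33)
  2: emitted by verify_load (line 2)
  3-10: emitted by verify_load (line 7)
  11: emitted by verify_load (line 8)
  12-19: emitted by rate_window (line 16)
  20: emitted by rate_window (line 17)
  21: emitted by main (line 36)
  22: emitted by probe_limits (line 25)
A correct fix: line 21: replace `acc + (5 - mid)` with `acc * (5 - mid)`.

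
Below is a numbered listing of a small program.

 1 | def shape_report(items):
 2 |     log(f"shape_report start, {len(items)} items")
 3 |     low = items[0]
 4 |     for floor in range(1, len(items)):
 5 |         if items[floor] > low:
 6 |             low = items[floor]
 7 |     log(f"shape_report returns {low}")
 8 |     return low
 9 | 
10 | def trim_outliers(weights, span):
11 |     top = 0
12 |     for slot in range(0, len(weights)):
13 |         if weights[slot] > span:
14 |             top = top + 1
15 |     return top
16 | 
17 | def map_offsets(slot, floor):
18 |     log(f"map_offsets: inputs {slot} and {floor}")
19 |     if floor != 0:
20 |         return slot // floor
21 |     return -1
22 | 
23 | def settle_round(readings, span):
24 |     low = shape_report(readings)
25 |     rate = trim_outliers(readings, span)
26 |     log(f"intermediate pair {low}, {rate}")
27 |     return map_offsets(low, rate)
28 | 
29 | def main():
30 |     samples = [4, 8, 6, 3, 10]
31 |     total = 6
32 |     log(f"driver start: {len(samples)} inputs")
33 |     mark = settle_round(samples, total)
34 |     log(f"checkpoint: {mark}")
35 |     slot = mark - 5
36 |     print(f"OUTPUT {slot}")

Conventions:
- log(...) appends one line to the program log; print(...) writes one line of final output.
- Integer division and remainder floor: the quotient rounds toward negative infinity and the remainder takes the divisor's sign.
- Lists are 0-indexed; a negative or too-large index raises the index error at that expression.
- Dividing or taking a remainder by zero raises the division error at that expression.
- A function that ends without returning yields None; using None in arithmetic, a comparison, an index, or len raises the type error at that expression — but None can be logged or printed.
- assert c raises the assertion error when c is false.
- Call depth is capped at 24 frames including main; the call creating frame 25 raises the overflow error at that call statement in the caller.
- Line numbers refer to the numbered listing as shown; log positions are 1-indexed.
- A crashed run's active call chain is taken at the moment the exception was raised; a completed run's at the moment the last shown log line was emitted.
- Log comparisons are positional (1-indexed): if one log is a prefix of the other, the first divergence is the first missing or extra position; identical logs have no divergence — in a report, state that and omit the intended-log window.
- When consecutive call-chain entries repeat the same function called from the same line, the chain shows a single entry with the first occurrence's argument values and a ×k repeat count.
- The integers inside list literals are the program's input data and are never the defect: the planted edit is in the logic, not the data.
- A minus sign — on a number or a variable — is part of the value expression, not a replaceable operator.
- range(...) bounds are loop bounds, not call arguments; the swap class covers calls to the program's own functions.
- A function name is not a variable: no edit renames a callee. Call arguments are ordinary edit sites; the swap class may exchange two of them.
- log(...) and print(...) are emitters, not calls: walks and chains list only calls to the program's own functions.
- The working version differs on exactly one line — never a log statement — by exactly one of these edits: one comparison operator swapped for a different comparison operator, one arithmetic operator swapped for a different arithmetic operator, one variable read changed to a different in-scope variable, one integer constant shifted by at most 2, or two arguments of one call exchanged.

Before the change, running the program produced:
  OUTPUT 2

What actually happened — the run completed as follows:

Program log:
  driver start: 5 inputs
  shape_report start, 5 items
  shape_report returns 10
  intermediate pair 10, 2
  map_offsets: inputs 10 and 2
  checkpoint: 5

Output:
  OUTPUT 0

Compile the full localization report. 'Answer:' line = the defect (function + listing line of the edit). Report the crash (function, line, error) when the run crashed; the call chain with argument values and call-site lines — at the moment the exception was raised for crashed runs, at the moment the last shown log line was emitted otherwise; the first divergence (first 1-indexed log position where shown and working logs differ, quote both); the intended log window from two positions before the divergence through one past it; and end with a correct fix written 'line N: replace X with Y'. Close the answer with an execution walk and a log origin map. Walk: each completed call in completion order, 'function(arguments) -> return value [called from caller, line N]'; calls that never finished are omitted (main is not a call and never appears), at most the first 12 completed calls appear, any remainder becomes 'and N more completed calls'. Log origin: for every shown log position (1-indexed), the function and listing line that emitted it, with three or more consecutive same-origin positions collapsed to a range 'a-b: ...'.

Answer: the defect is in main at line 35.
Core observation: Log streams are identical — the defect surfaces only in the printed output.
Call chain: main.
First divergence: none; the two logs match at every position.
Execution walk:
  shape_report([4, 8, 6, 3, 10]) -> 10  [called from settle_round, line 24]
  trim_outliers([4, 8, 6, 3, 10], 6) -> 2  [called from settle_round, line 25]
  map_offsets(10, 2) -> 5  [called from settle_round, line 27]
  settle_round([4, 8, 6, 3, 10], 6) -> 5  [called from main, line 33]
Log line origins:
  1: logged in main at line 32
  2: logged in shape_report at line 2
  3: logged in shape_report at line 7
  4: logged in settle_round at line 26
  5: logged in map_offsets at line 18
  6: logged in main at line 34
A correct fix: line 35: replace `5` with `3`.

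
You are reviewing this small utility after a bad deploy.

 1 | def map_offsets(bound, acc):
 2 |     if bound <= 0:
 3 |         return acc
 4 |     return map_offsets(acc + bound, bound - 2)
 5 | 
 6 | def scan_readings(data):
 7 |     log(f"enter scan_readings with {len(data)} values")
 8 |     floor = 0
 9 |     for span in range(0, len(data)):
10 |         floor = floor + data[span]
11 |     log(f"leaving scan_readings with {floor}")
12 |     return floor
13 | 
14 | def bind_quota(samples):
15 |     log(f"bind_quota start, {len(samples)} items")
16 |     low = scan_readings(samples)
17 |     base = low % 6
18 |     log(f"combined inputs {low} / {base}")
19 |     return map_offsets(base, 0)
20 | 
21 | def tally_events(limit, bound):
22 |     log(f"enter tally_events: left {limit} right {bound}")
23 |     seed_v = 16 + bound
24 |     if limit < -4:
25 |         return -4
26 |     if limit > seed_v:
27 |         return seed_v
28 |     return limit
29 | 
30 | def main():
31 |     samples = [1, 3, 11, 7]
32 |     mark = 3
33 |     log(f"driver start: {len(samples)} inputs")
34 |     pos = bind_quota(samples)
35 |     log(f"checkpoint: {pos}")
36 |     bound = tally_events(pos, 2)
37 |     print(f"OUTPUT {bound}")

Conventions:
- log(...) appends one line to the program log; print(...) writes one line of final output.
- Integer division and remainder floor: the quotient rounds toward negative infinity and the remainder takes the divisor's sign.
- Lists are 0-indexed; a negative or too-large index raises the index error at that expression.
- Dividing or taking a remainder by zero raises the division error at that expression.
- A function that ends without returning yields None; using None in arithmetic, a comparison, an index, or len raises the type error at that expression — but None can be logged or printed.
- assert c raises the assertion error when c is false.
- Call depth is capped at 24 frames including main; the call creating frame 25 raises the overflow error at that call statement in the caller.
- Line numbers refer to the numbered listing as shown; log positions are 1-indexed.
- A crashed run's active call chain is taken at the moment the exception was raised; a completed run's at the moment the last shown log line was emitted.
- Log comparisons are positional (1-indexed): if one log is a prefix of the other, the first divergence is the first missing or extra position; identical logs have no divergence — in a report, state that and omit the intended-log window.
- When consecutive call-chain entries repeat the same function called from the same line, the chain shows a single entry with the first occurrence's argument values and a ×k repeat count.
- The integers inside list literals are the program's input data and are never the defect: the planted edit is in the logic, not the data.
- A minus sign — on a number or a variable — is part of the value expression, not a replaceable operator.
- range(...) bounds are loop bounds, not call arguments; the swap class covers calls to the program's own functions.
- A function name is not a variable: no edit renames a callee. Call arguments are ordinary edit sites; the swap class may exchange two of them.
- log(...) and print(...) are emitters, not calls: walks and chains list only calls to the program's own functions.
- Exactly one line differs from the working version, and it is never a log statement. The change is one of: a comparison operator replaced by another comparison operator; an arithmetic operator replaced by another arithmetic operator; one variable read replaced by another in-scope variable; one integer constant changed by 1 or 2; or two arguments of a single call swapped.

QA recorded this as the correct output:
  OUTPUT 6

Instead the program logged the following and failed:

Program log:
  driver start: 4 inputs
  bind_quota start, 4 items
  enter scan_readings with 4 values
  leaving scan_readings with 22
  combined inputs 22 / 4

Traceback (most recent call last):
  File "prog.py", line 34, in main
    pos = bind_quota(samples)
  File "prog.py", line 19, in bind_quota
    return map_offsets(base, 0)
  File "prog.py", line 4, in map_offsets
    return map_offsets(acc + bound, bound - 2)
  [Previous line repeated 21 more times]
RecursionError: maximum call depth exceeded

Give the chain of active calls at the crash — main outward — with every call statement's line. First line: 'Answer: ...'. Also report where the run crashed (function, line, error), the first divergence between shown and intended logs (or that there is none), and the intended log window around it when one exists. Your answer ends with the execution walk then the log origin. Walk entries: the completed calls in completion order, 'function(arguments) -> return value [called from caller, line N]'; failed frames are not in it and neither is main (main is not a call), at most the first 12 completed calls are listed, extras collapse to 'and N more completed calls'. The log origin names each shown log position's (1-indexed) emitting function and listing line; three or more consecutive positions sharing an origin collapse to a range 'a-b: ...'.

Answer: main -> bind_quota (called at line 34) -> map_offsets (called at line 19) -> map_offsets (called at line 4) ×21.
Key fact: A complete run would log 'checkpoint: 6' next, but this one stopped at 5 lines.
Crash: map_offsets, line 4, RecursionError.
First divergence: position 6; the shown log stops at 5 lines while the working version next logs 'checkpoint: 6'.
Intended log window:
  4: leaving scan_readings with 22
  5: combined inputs 22 / 4
  6: checkpoint: 6
  7: enter tally_events: left 6 right 2
Execution walk:
  scan_readings([1, 3, 11, 7]) -> 22  [called from bind_quota, line 16]
Log origins:
  1: logged in main at line 33
  2: logged in bind_quota at line 15
  3: logged in scan_readings at line 7
  4: logged in scan_readings at line 11
  5: logged in bind_quota at line 18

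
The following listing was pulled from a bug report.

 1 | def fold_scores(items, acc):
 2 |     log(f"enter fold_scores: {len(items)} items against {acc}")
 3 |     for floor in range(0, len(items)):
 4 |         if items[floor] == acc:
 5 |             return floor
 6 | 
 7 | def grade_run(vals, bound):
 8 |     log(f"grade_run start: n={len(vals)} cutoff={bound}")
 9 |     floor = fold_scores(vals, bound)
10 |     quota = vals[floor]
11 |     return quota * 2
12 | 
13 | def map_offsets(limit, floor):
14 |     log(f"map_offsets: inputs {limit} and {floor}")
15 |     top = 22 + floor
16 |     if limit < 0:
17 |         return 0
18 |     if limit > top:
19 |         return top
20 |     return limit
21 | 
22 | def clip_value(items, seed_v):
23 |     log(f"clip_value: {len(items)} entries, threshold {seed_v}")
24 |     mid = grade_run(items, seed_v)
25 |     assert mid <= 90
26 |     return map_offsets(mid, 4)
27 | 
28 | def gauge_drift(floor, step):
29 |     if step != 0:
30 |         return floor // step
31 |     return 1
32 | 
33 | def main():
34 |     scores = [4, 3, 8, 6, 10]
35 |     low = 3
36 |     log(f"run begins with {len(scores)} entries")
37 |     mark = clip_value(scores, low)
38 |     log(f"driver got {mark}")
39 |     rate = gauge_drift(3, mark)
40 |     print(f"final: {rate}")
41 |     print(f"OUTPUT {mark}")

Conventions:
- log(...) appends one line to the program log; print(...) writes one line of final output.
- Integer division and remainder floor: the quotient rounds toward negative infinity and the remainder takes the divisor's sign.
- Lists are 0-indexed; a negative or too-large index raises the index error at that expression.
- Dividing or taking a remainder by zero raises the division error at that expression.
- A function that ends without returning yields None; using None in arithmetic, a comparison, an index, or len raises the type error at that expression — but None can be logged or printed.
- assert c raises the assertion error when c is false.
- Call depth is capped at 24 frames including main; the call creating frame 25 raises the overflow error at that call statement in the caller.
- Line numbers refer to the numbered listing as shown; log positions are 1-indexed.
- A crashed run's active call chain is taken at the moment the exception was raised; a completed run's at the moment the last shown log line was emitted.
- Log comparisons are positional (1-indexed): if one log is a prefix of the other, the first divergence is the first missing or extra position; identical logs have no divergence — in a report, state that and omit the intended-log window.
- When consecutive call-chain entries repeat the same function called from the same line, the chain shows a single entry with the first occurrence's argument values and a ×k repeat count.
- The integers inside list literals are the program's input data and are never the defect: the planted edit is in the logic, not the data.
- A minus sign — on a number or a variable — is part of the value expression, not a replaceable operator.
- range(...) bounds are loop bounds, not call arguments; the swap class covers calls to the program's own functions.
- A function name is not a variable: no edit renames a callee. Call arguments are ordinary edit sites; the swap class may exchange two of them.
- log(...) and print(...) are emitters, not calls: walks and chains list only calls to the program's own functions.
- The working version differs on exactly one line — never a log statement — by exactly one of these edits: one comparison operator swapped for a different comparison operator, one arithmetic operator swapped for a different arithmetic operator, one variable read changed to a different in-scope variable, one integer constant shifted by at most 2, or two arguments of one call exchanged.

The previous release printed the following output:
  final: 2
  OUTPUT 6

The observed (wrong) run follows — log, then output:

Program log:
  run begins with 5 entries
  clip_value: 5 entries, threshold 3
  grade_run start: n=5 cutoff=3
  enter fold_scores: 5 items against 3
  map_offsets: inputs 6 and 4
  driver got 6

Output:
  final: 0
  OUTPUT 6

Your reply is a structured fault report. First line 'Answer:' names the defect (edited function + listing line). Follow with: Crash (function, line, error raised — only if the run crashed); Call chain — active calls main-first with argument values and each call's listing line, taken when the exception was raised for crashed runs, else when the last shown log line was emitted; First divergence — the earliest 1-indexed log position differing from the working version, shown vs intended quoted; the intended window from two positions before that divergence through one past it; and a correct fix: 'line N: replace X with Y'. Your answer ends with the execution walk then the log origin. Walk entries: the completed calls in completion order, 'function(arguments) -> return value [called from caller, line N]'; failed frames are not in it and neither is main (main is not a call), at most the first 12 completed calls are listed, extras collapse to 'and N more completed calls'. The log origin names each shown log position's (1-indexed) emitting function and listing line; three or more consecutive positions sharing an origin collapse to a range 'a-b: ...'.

Answer: the defect is in main at line 39.
Core observation: Every logged value matches the working version; the printed result is what differs.
Call chain: main.
First divergence: there is none — every log position agrees.
Execution walk:
  fold_scores([4, 3, 8, 6, 10], 3) -> 1  [called from grade_run, line 9]
  grade_run([4, 3, 8, 6, 10], 3) -> 6  [called from clip_value, line 24]
  map_offsets(6, 4) -> 6  [called from clip_value, line 26]
  clip_value([4, 3, 8, 6, 10], 3) -> 6  [called from main, line 37]
  gauge_drift(3, 6) -> 0  [called from main, line 39]
Log origins:
  1: emitted by main (line 36)
  2: emitted by clip_value (line 23)
  3: emitted by grade_run (line 8)
  4: emitted by fold_scores (line 2)
  5: emitted by map_offsets (line 14)
  6: emitted by main (line 38)
A correct fix: line 39: replace `gauge_drift(3, mark)` with `gauge_drift(mark, 3)`.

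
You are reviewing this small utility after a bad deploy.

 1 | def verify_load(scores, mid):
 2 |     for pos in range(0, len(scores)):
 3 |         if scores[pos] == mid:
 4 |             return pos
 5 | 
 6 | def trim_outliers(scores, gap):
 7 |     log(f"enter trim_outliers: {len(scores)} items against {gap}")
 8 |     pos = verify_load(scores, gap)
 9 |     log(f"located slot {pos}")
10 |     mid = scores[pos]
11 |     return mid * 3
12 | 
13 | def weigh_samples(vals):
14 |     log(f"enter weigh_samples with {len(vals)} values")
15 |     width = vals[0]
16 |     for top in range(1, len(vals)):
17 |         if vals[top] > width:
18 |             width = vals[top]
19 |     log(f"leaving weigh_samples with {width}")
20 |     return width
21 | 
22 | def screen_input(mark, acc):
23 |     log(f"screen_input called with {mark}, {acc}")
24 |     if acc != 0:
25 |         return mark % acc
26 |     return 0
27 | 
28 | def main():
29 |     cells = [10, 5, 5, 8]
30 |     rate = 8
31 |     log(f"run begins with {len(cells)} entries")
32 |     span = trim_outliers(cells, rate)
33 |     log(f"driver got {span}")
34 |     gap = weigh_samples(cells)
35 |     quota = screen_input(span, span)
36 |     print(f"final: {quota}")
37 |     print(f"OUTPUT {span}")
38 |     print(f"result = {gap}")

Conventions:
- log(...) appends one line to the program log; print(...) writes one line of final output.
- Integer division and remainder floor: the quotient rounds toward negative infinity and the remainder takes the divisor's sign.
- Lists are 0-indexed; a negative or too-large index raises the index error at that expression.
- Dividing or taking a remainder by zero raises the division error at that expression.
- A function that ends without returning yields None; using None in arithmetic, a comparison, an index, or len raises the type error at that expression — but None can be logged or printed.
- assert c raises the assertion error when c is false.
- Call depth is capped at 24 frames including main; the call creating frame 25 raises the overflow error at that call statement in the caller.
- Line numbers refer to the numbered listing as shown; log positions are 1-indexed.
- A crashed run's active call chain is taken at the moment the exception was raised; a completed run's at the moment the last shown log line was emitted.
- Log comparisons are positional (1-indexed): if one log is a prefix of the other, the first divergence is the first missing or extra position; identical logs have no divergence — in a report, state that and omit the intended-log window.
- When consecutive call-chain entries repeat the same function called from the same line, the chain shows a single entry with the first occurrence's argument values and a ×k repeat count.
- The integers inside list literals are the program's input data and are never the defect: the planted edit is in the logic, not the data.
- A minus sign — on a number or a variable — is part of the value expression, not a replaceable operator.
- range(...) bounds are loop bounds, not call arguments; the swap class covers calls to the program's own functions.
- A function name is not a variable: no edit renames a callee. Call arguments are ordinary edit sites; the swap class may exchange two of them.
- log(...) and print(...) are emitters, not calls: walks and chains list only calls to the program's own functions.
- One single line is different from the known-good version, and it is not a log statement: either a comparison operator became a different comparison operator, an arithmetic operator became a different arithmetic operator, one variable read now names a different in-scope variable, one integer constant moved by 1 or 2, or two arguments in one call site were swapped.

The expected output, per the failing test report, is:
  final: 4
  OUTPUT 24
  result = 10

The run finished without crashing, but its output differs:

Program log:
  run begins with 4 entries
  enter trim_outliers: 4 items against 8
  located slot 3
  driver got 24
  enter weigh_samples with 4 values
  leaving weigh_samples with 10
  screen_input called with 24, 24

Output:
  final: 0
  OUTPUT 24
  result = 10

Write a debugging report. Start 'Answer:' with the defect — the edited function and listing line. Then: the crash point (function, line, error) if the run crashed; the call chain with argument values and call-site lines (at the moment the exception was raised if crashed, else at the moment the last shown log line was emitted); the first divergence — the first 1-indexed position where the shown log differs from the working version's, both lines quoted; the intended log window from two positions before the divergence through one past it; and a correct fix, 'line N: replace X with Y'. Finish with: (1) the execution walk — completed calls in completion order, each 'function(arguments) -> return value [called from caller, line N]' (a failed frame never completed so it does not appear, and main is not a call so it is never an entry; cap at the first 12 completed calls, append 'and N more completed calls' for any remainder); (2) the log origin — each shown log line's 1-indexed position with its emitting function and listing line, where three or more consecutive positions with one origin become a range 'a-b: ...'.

Answer: the defect is in main at line 35.
The tell: Everything matches until log position 7, which reads 'screen_input called with 24, 24' in place of 'screen_input called with 24, 10'.
Call chain: main -> screen_input(24, 24) (called at line 35).
First divergence: position 7 — the shown line 'screen_input called with 24, 24' should read 'screen_input called with 24, 10'.
Intended log window:
  5: enter weigh_samples with 4 values
  6: leaving weigh_samples with 10
  7: screen_input called with 24, 10
Execution walk:
  verify_load([10, 5, 5, 8], 8) -> 3  [called from trim_outliers, line 8]
  trim_outliers([10, 5, 5, 8], 8) -> 24  [called from main, line 32]
  weigh_samples([10, 5, 5, 8]) -> 10  [called from main, line 34]
  screen_input(24, 24) -> 0  [called from main, line 35]
Log origins:
  1: emitted by main (line 31)
  2: emitted by trim_outliers (line 7)
  3: emitted by trim_outliers (line 9)
  4: emitted by main (line 33)
  5: emitted by weigh_samples (line 14)
  6: emitted by weigh_samples (line 19)
  7: emitted by screen_input (line 23)
A correct fix: line 35: replace `screen_input(span, span)` with `screen_input(span, gap)`.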